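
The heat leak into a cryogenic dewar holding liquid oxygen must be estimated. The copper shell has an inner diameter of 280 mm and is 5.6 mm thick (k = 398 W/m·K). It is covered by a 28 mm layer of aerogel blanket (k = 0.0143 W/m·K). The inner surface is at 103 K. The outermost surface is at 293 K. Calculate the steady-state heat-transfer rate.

Radial (spherical) resistances in series:
R_copper shell = (1/0.14 − 1/0.1456)/(4π×398) = 5.493×10^-5 K/W
R_aerogel blanket = (1/0.1456 − 1/0.1736)/(4π×0.0143) = 6.165 K/W
R_total = 6.165 K/W
Q = ΔT/R_total = 190/6.165

Q ≈ 30.8 W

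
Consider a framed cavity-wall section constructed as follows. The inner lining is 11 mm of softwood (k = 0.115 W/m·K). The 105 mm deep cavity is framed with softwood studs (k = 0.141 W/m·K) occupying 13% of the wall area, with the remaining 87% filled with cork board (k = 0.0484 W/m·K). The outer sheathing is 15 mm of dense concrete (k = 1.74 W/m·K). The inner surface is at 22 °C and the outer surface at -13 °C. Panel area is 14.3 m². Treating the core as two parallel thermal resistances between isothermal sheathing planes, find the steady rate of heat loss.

Q ≈ 272 W

Sheathing layers in series; stud and cavity paths in parallel between them.
R_inner = 0.011/(0.115×14.3) = 0.006689 K/W
R_stud  = 0.105/(0.141×0.13×14.3) = 0.4006 K/W
R_cav   = 0.105/(0.0484×0.87×14.3) = 0.1744 K/W
1/R_core = 1/R_stud + 1/R_cav → R_core = 0.1215 K/W
R_outer = 0.015/(1.74×14.3) = 6.028×10^-4 K/W
R_total = 0.1288 K/W
Q = ΔT/R_total = 35/0.1288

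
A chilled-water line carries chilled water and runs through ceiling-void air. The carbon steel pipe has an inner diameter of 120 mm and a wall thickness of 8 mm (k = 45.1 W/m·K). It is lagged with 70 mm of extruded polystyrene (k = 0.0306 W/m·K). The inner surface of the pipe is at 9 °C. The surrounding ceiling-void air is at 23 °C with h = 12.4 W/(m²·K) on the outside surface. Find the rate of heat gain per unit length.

q′ ≈ 3.71 W/m

Cylindrical conduction, so R = ln(r₂/r₁)/(2πkL) per layer, in series:
R_carbon steel pipe wall = ln(68/60)/(2π×45.1×1) = 4.417×10^-4 K/W
R_extruded polystyrene = ln(138/68)/(2π×0.0306×1) = 3.681 K/W
R_outer film = 1/(h_o·2πr_oL) = 1/(12.4×2π×0.138×1) = 0.09301 K/W
R_total = 3.775 K/W
Q = ΔT/R_total = 14/3.775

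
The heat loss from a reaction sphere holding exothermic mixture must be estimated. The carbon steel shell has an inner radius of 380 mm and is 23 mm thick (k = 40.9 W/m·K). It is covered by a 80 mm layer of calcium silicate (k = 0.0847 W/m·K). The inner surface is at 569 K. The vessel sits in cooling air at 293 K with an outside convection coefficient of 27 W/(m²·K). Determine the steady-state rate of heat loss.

Q ≈ 692 W

Radial (spherical) resistances in series:
R_carbon steel shell = (1/0.38 − 1/0.403)/(4π×40.9) = 2.922×10^-4 K/W
R_calcium silicate = (1/0.403 − 1/0.483)/(4π×0.0847) = 0.3861 K/W
R_outer film = 1/(h·4πr_o²) = 1/(27×4π×0.483²) = 0.01263 K/W
R_total = 0.3991 K/W
Q = ΔT/R_total = 276/0.3991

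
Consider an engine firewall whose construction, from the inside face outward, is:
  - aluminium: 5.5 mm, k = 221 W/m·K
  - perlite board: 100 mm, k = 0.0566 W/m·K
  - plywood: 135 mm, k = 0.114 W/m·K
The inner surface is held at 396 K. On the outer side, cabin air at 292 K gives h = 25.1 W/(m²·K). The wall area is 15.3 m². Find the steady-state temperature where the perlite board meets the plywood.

Thermal resistances in series:
R_aluminium = L/(kA) = 0.0055/(221×15.3) = 1.627×10^-6 K/W
R_perlite board = L/(kA) = 0.1/(0.0566×15.3) = 0.1155 K/W
R_plywood = L/(kA) = 0.135/(0.114×15.3) = 0.0774 K/W
R_outer film = 1/(h_o·A) = 1/(25.1×15.3) = 0.002604 K/W
R_total = 0.1955 K/W;  Q = ΔT/R_total = 104/0.1955 = 532 W
T_interface = T_inner − Q·ΣR(inner→interface) = 396 − 532×0.1155

T ≈ 335 K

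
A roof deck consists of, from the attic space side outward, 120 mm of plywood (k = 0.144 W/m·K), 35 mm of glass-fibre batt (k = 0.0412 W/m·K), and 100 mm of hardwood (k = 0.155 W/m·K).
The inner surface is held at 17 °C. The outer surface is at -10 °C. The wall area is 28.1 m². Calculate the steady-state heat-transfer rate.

Q ≈ 326 W

Using the resistance-network approach (series):
R_plywood = L/(kA) = 0.12/(0.144×28.1) = 0.02966 K/W
R_glass-fibre batt = L/(kA) = 0.035/(0.0412×28.1) = 0.03023 K/W
R_hardwood = L/(kA) = 0.1/(0.155×28.1) = 0.02296 K/W
R_total = 0.08285 K/W
Q = ΔT / R_total = 27 / 0.08285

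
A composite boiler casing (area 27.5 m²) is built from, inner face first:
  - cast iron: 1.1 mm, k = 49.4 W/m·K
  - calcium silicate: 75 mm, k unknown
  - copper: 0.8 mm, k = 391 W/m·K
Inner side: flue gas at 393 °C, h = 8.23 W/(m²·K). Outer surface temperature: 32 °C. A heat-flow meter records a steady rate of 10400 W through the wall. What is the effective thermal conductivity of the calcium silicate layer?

k ≈ 0.09 W/(m·K)

Thermal resistances in series:
R_inner film = 1/(h_i·A) = 1/(8.23×27.5) = 0.004418 K/W
R_cast iron = L/(kA) = 0.0011/(49.4×27.5) = 8.097×10^-7 K/W
R_copper = L/(kA) = 0.0008/(391×27.5) = 7.44×10^-8 K/W
Sum of known resistances R_other = 0.004419 K/W
Total R = ΔT/Q = 361/10400 = 0.03471 K/W
R_calcium silicate = R_total − R_other = 0.03029 K/W
k = L/(R·A) = 0.075/(0.03029×27.5)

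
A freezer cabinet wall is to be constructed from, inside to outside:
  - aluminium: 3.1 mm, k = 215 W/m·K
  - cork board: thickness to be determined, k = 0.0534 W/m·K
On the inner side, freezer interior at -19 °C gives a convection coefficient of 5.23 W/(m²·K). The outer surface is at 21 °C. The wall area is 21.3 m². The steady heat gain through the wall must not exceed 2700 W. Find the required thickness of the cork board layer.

Thermal resistances in series:
R_inner film = 1/(h_i·A) = 1/(5.23×21.3) = 0.008977 K/W
R_aluminium = L/(kA) = 0.0031/(215×21.3) = 6.769×10^-7 K/W
Sum of the known resistances R_other = 0.008977 K/W
Required total resistance R_tot = ΔT/Q_allow = 40/2700 = 0.01481 K/W
R_cork board = R_tot − R_other = 0.005837 K/W
L = R·k·A = 0.005837×0.0534×21.3

L ≈ 6.64 mm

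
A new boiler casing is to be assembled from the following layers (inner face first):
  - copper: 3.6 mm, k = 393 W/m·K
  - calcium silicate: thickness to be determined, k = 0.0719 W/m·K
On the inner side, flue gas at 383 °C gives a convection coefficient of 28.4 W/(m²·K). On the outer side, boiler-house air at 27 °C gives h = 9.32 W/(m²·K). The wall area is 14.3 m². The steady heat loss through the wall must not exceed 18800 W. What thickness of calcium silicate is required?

L ≈ 9.22 mm

Treating each layer as a thermal resistance in series:
R_inner film = 1/(h_i·A) = 1/(28.4×14.3) = 0.002462 K/W
R_copper = L/(kA) = 0.0036/(393×14.3) = 6.406×10^-7 K/W
R_outer film = 1/(h_o·A) = 1/(9.32×14.3) = 0.007503 K/W
Sum of the known resistances R_other = 0.009966 K/W
Required total resistance R_tot = ΔT/Q_allow = 356/18800 = 0.01894 K/W
R_calcium silicate = R_tot − R_other = 0.00897 K/W
L = R·k·A = 0.00897×0.0719×14.3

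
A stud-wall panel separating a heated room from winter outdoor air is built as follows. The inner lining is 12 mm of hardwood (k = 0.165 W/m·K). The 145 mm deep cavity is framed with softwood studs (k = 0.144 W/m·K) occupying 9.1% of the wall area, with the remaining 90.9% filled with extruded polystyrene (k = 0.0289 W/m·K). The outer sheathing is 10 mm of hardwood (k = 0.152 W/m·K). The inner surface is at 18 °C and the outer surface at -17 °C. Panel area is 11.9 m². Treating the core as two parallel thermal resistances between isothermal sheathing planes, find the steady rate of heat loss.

Sheathing layers in series; stud and cavity paths in parallel between them.
R_inner = 0.012/(0.165×11.9) = 0.006112 K/W
R_stud  = 0.145/(0.144×0.091×11.9) = 0.9299 K/W
R_cav   = 0.145/(0.0289×0.909×11.9) = 0.4638 K/W
1/R_core = 1/R_stud + 1/R_cav → R_core = 0.3095 K/W
R_outer = 0.01/(0.152×11.9) = 0.005529 K/W
R_total = 0.3211 K/W
Q = ΔT/R_total = 35/0.3211

Q ≈ 109 W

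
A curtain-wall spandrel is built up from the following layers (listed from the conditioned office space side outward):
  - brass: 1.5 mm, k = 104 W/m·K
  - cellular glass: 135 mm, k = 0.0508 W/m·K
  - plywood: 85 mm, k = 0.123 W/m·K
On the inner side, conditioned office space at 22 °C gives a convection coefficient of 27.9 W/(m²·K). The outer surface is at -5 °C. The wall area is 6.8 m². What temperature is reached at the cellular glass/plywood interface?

Treating each layer as a thermal resistance in series:
R_inner film = 1/(h_i·A) = 1/(27.9×6.8) = 0.005271 K/W
R_brass = L/(kA) = 0.0015/(104×6.8) = 2.121×10^-6 K/W
R_cellular glass = L/(kA) = 0.135/(0.0508×6.8) = 0.3908 K/W
R_plywood = L/(kA) = 0.085/(0.123×6.8) = 0.1016 K/W
R_total = 0.4977 K/W;  Q = ΔT/R_total = 27/0.4977 = 54.25 W
T_interface = T_inner − Q·ΣR(inner→interface) = 22 − 54.2×0.3961

T ≈ 0.513 °C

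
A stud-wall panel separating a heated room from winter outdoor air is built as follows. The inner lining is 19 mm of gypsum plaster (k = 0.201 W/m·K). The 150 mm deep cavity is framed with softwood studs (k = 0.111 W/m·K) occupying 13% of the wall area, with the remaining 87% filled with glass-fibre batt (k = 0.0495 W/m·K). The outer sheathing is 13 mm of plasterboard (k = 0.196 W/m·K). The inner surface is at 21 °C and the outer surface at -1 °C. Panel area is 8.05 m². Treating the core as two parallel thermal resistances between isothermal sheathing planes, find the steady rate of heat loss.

Q ≈ 63.9 W

Sheathing layers in series; stud and cavity paths in parallel between them.
R_inner = 0.019/(0.201×8.05) = 0.01174 K/W
R_stud  = 0.15/(0.111×0.13×8.05) = 1.291 K/W
R_cav   = 0.15/(0.0495×0.87×8.05) = 0.4327 K/W
1/R_core = 1/R_stud + 1/R_cav → R_core = 0.3241 K/W
R_outer = 0.013/(0.196×8.05) = 0.008239 K/W
R_total = 0.3441 K/W
Q = ΔT/R_total = 22/0.3441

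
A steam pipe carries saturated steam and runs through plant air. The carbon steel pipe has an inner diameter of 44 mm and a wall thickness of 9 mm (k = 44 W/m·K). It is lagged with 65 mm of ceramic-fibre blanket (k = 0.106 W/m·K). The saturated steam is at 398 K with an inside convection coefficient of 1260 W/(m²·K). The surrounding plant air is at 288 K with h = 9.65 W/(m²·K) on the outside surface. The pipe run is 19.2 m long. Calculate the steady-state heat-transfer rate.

Q ≈ 1130 W

Cylindrical conduction, so R = ln(r₂/r₁)/(2πkL) per layer, in series:
R_inner film = 1/(h_i·2πr₁L) = 1/(1260×2π×0.022×19.2) = 2.99×10^-4 K/W
R_carbon steel pipe wall = ln(31/22)/(2π×44×19.2) = 6.461×10^-5 K/W
R_ceramic-fibre blanket = ln(96/31)/(2π×0.106×19.2) = 0.0884 K/W
R_outer film = 1/(h_o·2πr_oL) = 1/(9.65×2π×0.096×19.2) = 0.008948 K/W
R_total = 0.09771 K/W
Q = ΔT/R_total = 110/0.09771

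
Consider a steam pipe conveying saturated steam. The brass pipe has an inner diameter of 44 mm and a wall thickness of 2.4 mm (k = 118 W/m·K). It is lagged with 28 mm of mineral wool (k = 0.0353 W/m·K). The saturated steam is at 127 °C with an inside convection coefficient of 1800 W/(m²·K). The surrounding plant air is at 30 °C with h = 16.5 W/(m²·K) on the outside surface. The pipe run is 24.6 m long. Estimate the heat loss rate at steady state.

Q ≈ 657 W

Radial resistances (cylindrical: R_cond = ln(r_o/r_i)/(2πkL), R_conv = 1/(h·2πrL)):
R_inner film = 1/(h_i·2πr₁L) = 1/(1800×2π×0.022×24.6) = 1.634×10^-4 K/W
R_brass pipe wall = ln(24.4/22)/(2π×118×24.6) = 5.677×10^-6 K/W
R_mineral wool = ln(52.4/24.4)/(2π×0.0353×24.6) = 0.1401 K/W
R_outer film = 1/(h_o·2πr_oL) = 1/(16.5×2π×0.0524×24.6) = 0.007483 K/W
R_total = 0.1477 K/W
Q = ΔT/R_total = 97/0.1477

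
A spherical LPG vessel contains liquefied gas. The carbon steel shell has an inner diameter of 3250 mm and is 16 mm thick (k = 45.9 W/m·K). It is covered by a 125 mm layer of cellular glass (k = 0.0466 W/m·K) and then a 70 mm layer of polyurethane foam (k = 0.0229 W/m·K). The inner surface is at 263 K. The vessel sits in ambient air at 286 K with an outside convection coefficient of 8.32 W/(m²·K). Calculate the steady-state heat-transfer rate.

Each spherical layer contributes R = (1/r_i − 1/r_o)/(4πk):
R_carbon steel shell = (1/1.625 − 1/1.641)/(4π×45.9) = 1.04×10^-5 K/W
R_cellular glass = (1/1.641 − 1/1.766)/(4π×0.0466) = 0.07366 K/W
R_polyurethane foam = (1/1.766 − 1/1.836)/(4π×0.0229) = 0.07502 K/W
R_outer film = 1/(h·4πr_o²) = 1/(8.32×4π×1.836²) = 0.002837 K/W
R_total = 0.1515 K/W
Q = ΔT/R_total = 23/0.1515

Q ≈ 152 W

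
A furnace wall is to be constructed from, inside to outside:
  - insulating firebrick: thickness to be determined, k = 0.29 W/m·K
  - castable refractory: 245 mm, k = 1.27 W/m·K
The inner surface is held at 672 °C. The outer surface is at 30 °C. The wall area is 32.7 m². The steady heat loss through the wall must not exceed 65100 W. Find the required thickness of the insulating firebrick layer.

L ≈ 37.6 mm

Thermal resistances in series:
R_castable refractory = L/(kA) = 0.245/(1.27×32.7) = 0.005899 K/W
Sum of the known resistances R_other = 0.005899 K/W
Required total resistance R_tot = ΔT/Q_allow = 642/65100 = 0.009862 K/W
R_insulating firebrick = R_tot − R_other = 0.003962 K/W
L = R·k·A = 0.003962×0.29×32.7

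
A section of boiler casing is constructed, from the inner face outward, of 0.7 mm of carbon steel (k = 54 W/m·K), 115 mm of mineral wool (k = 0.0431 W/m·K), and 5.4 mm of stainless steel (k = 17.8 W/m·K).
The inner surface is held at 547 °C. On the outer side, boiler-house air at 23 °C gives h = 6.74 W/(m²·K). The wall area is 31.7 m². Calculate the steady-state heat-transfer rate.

Q ≈ 5900 W

Series thermal resistances:
R_carbon steel = L/(kA) = 0.0007/(54×31.7) = 4.089×10^-7 K/W
R_mineral wool = L/(kA) = 0.115/(0.0431×31.7) = 0.08417 K/W
R_stainless steel = L/(kA) = 0.0054/(17.8×31.7) = 9.57×10^-6 K/W
R_outer film = 1/(h_o·A) = 1/(6.74×31.7) = 0.00468 K/W
R_total = 0.08886 K/W
Q = ΔT / R_total = 524 / 0.08886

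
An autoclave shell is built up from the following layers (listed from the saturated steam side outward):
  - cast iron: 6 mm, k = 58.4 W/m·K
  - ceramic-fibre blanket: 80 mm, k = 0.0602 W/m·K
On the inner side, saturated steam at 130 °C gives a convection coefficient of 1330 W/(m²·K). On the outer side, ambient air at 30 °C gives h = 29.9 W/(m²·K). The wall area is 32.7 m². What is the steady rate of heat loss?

Model the wall as resistances in series:
R_inner film = 1/(h_i·A) = 1/(1330×32.7) = 2.299×10^-5 K/W
R_cast iron = L/(kA) = 0.006/(58.4×32.7) = 3.142×10^-6 K/W
R_ceramic-fibre blanket = L/(kA) = 0.08/(0.0602×32.7) = 0.04064 K/W
R_outer film = 1/(h_o·A) = 1/(29.9×32.7) = 0.001023 K/W
R_total = 0.04169 K/W
Q = ΔT / R_total = 100 / 0.04169

Q ≈ 2400 W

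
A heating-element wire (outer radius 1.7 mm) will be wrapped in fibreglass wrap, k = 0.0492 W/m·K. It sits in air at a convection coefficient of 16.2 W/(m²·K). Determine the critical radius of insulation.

r_cr ≈ 3.04 mm

For a cylinder r_cr = k/h = 0.0492/16.2
r_cr = 3.04 mm; since the bare radius (1.7 mm) is below r_cr, adding a thin layer of insulation will *increase* heat loss.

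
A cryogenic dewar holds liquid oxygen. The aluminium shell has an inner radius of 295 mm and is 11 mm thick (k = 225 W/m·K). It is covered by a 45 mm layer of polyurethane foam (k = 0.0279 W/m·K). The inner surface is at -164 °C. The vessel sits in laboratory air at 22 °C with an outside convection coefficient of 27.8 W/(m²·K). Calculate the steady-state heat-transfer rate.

Radial (spherical) resistances in series:
R_aluminium shell = (1/0.295 − 1/0.306)/(4π×225) = 4.31×10^-5 K/W
R_polyurethane foam = (1/0.306 − 1/0.351)/(4π×0.0279) = 1.195 K/W
R_outer film = 1/(h·4πr_o²) = 1/(27.8×4π×0.351²) = 0.02323 K/W
R_total = 1.218 K/W
Q = ΔT/R_total = 186/1.218

Q ≈ 153 W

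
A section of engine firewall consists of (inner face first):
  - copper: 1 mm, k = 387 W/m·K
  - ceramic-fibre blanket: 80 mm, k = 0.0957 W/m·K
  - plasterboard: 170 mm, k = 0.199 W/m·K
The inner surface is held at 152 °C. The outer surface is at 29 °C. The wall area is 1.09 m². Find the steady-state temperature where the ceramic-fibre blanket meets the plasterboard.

Using the resistance-network approach (series):
R_copper = L/(kA) = 0.001/(387×1.09) = 2.371×10^-6 K/W
R_ceramic-fibre blanket = L/(kA) = 0.08/(0.0957×1.09) = 0.7669 K/W
R_plasterboard = L/(kA) = 0.17/(0.199×1.09) = 0.7837 K/W
R_total = 1.551 K/W;  Q = ΔT/R_total = 123/1.551 = 79.32 W
T_interface = T_inner − Q·ΣR(inner→interface) = 152 − 79.3×0.7669

T ≈ 91.2 °C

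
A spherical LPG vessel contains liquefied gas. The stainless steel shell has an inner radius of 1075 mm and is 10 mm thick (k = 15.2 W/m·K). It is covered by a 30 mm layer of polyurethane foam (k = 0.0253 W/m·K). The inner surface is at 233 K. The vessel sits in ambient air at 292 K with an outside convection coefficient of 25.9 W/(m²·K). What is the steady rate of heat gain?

Q ≈ 733 W

Spherical conduction: R = (1/r_in − 1/r_out)/(4πk) per layer; series-sum.
R_stainless steel shell = (1/1.075 − 1/1.085)/(4π×15.2) = 4.489×10^-5 K/W
R_polyurethane foam = (1/1.085 − 1/1.115)/(4π×0.0253) = 0.078 K/W
R_outer film = 1/(h·4πr_o²) = 1/(25.9×4π×1.115²) = 0.002471 K/W
R_total = 0.08051 K/W
Q = ΔT/R_total = 59/0.08051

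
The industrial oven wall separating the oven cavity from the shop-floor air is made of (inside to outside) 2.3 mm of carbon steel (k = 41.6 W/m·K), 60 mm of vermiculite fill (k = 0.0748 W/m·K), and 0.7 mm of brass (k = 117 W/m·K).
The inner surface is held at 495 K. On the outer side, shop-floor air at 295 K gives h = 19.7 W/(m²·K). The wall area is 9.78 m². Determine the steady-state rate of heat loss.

Series thermal resistances:
R_carbon steel = L/(kA) = 0.0023/(41.6×9.78) = 5.653×10^-6 K/W
R_vermiculite fill = L/(kA) = 0.06/(0.0748×9.78) = 0.08202 K/W
R_brass = L/(kA) = 0.0007/(117×9.78) = 6.117×10^-7 K/W
R_outer film = 1/(h_o·A) = 1/(19.7×9.78) = 0.00519 K/W
R_total = 0.08721 K/W
Q = ΔT / R_total = 200 / 0.08721

Q ≈ 2290 W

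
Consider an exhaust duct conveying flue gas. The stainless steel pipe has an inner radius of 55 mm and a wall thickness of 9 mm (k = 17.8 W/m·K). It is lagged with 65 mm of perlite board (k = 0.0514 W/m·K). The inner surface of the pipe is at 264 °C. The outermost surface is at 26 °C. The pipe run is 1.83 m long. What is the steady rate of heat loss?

Per-layer cylindrical resistances, series-summed:
R_stainless steel pipe wall = ln(64/55)/(2π×17.8×1.83) = 7.405×10^-4 K/W
R_perlite board = ln(129/64)/(2π×0.0514×1.83) = 1.186 K/W
R_total = 1.187 K/W
Q = ΔT/R_total = 238/1.187

Q ≈ 201 W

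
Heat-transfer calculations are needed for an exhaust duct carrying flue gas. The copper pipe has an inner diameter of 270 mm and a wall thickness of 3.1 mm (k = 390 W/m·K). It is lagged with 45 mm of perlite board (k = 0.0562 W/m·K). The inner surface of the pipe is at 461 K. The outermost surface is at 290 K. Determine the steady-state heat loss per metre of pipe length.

q′ ≈ 214 W/m

Treating each annulus and film as a series resistance:
R_copper pipe wall = ln(138.1/135)/(2π×390×1) = 9.265×10^-6 K/W
R_perlite board = ln(183.1/138.1)/(2π×0.0562×1) = 0.7988 K/W
R_total = 0.7988 K/W
Q = ΔT/R_total = 171/0.7988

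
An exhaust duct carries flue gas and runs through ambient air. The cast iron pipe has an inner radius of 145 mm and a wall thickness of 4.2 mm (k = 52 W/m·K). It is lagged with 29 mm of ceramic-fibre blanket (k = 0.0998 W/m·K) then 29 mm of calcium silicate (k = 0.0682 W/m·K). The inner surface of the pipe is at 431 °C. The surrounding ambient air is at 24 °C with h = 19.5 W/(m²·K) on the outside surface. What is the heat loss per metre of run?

Radial resistances (cylindrical: R_cond = ln(r_o/r_i)/(2πkL), R_conv = 1/(h·2πrL)):
R_cast iron pipe wall = ln(149.2/145)/(2π×52×1) = 8.739×10^-5 K/W
R_ceramic-fibre blanket = ln(178.2/149.2)/(2π×0.0998×1) = 0.2833 K/W
R_calcium silicate = ln(207.2/178.2)/(2π×0.0682×1) = 0.3519 K/W
R_outer film = 1/(h_o·2πr_oL) = 1/(19.5×2π×0.2072×1) = 0.03939 K/W
R_total = 0.6746 K/W
Q = ΔT/R_total = 407/0.6746

q′ ≈ 603 W/m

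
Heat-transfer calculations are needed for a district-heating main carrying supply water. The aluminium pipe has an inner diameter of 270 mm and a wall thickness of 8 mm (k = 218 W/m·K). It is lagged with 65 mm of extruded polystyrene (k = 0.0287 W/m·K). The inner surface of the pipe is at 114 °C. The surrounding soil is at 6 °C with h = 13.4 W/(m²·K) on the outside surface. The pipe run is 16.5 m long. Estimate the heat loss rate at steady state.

Q ≈ 835 W

Per-layer cylindrical resistances, series-summed:
R_aluminium pipe wall = ln(143/135)/(2π×218×16.5) = 2.547×10^-6 K/W
R_extruded polystyrene = ln(208/143)/(2π×0.0287×16.5) = 0.1259 K/W
R_outer film = 1/(h_o·2πr_oL) = 1/(13.4×2π×0.208×16.5) = 0.003461 K/W
R_total = 0.1294 K/W
Q = ΔT/R_total = 108/0.1294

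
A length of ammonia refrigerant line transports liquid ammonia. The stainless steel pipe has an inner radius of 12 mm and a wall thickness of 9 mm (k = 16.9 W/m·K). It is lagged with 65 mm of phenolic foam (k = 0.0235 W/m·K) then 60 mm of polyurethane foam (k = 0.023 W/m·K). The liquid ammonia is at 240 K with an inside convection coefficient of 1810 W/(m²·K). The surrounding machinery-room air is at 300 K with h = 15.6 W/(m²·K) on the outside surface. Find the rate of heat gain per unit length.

q′ ≈ 4.51 W/m

Per-layer cylindrical resistances, series-summed:
R_inner film = 1/(h_i·2πr₁L) = 1/(1810×2π×0.012×1) = 0.007328 K/W
R_stainless steel pipe wall = ln(21/12)/(2π×16.9×1) = 0.00527 K/W
R_phenolic foam = ln(86/21)/(2π×0.0235×1) = 9.548 K/W
R_polyurethane foam = ln(146/86)/(2π×0.023×1) = 3.662 K/W
R_outer film = 1/(h_o·2πr_oL) = 1/(15.6×2π×0.146×1) = 0.06988 K/W
R_total = 13.29 K/W
Q = ΔT/R_total = 60/13.29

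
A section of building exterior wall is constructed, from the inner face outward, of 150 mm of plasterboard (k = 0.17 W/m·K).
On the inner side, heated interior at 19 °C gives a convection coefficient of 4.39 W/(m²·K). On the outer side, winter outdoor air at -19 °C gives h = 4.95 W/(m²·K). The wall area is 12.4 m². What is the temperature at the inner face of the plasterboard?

T ≈ 12.4 °C

Treating each layer as a thermal resistance in series:
R_inner film = 1/(h_i·A) = 1/(4.39×12.4) = 0.01837 K/W
R_plasterboard = L/(kA) = 0.15/(0.17×12.4) = 0.07116 K/W
R_outer film = 1/(h_o·A) = 1/(4.95×12.4) = 0.01629 K/W
R_total = 0.1058 K/W;  Q = ΔT/R_total = 38/0.1058 = 359.1 W
T_interface = T_inner − Q·ΣR(inner→interface) = 19 − 359×0.01837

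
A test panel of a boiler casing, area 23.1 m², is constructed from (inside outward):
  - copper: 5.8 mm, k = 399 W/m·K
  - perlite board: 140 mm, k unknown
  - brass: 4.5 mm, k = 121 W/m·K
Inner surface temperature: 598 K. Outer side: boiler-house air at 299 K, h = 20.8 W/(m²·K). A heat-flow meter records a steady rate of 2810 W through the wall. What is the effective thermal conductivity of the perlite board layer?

Series thermal resistances:
R_copper = L/(kA) = 0.0058/(399×23.1) = 6.293×10^-7 K/W
R_brass = L/(kA) = 0.0045/(121×23.1) = 1.61×10^-6 K/W
R_outer film = 1/(h_o·A) = 1/(20.8×23.1) = 0.002081 K/W
Sum of known resistances R_other = 0.002083 K/W
Total R = ΔT/Q = 299/2810 = 0.1064 K/W
R_perlite board = R_total − R_other = 0.1043 K/W
k = L/(R·A) = 0.14/(0.1043×23.1)

k ≈ 0.0581 W/(m·K)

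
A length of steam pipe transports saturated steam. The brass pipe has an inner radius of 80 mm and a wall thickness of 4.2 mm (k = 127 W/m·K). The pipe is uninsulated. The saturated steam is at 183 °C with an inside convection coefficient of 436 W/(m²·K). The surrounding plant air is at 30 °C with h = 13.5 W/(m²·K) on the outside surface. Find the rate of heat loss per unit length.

q′ ≈ 1060 W/m

Radial resistances (cylindrical: R_cond = ln(r_o/r_i)/(2πkL), R_conv = 1/(h·2πrL)):
R_inner film = 1/(h_i·2πr₁L) = 1/(436×2π×0.08×1) = 0.004563 K/W
R_brass pipe wall = ln(84.2/80)/(2π×127×1) = 6.412×10^-5 K/W
R_outer film = 1/(h_o·2πr_oL) = 1/(13.5×2π×0.0842×1) = 0.14 K/W
R_total = 0.1446 K/W
Q = ΔT/R_total = 153/0.1446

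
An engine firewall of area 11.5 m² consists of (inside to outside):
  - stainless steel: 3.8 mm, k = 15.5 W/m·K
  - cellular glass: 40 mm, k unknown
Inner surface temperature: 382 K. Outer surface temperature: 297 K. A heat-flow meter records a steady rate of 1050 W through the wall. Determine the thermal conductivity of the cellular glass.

Thermal resistances in series:
R_stainless steel = L/(kA) = 0.0038/(15.5×11.5) = 2.132×10^-5 K/W
Sum of known resistances R_other = 2.132×10^-5 K/W
Total R = ΔT/Q = 85/1050 = 0.08095 K/W
R_cellular glass = R_total − R_other = 0.08093 K/W
k = L/(R·A) = 0.04/(0.08093×11.5)

k ≈ 0.043 W/(m·K)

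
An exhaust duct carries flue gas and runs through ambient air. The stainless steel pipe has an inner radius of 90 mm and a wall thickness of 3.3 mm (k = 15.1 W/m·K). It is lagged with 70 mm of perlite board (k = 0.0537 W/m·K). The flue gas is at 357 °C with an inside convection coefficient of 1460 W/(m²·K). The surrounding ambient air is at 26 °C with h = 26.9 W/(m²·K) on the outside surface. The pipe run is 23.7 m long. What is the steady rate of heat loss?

Radial resistances (cylindrical: R_cond = ln(r_o/r_i)/(2πkL), R_conv = 1/(h·2πrL)):
R_inner film = 1/(h_i·2πr₁L) = 1/(1460×2π×0.09×23.7) = 5.111×10^-5 K/W
R_stainless steel pipe wall = ln(93.3/90)/(2π×15.1×23.7) = 1.601×10^-5 K/W
R_perlite board = ln(163.3/93.3)/(2π×0.0537×23.7) = 0.07 K/W
R_outer film = 1/(h_o·2πr_oL) = 1/(26.9×2π×0.1633×23.7) = 0.001529 K/W
R_total = 0.0716 K/W
Q = ΔT/R_total = 331/0.0716

Q ≈ 4620 W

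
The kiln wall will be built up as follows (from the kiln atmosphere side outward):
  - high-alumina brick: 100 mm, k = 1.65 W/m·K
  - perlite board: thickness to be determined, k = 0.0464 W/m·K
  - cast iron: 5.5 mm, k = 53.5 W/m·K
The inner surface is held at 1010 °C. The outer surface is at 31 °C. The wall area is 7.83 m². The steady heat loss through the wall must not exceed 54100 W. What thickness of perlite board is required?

L ≈ 3.76 mm

Model the wall as resistances in series:
R_high-alumina brick = L/(kA) = 0.1/(1.65×7.83) = 0.00774 K/W
R_cast iron = L/(kA) = 0.0055/(53.5×7.83) = 1.313×10^-5 K/W
Sum of the known resistances R_other = 0.007753 K/W
Required total resistance R_tot = ΔT/Q_allow = 979/54100 = 0.0181 K/W
R_perlite board = R_tot − R_other = 0.01034 K/W
L = R·k·A = 0.01034×0.0464×7.83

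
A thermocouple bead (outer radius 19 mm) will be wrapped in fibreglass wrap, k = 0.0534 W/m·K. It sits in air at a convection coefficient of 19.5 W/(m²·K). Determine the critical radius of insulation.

r_cr ≈ 5.48 mm

For a sphere r_cr = 2k/h = 2×0.0534/19.5
r_cr = 5.48 mm; since the bare radius (19 mm) is above r_cr, any added insulation will reduce heat loss.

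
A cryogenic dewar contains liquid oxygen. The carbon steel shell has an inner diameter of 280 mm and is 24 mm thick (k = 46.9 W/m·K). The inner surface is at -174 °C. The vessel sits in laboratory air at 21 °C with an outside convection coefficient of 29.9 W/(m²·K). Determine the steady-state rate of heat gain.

For a spherical shell R = (1/r₁ − 1/r₂)/(4πk); film R = 1/(h·4πr²). In series:
R_carbon steel shell = (1/0.14 − 1/0.164)/(4π×46.9) = 0.001774 K/W
R_outer film = 1/(h·4πr_o²) = 1/(29.9×4π×0.164²) = 0.09895 K/W
R_total = 0.1007 K/W
Q = ΔT/R_total = 195/0.1007

Q ≈ 1940 W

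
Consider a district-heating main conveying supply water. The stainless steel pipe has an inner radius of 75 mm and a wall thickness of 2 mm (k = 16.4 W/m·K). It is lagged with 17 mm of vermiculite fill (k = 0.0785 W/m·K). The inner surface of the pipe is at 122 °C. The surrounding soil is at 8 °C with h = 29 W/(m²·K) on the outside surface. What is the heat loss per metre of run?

q′ ≈ 246 W/m

Cylindrical conduction, so R = ln(r₂/r₁)/(2πkL) per layer, in series:
R_stainless steel pipe wall = ln(77/75)/(2π×16.4×1) = 2.554×10^-4 K/W
R_vermiculite fill = ln(94/77)/(2π×0.0785×1) = 0.4045 K/W
R_outer film = 1/(h_o·2πr_oL) = 1/(29×2π×0.094×1) = 0.05838 K/W
R_total = 0.4631 K/W
Q = ΔT/R_total = 114/0.4631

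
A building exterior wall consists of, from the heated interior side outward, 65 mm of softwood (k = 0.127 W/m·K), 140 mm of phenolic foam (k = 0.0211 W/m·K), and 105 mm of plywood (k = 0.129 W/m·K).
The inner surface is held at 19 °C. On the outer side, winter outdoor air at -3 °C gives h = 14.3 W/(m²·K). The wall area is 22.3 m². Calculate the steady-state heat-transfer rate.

Q ≈ 61.1 W

Treating each layer as a thermal resistance in series:
R_softwood = L/(kA) = 0.065/(0.127×22.3) = 0.02295 K/W
R_phenolic foam = L/(kA) = 0.14/(0.0211×22.3) = 0.2975 K/W
R_plywood = L/(kA) = 0.105/(0.129×22.3) = 0.0365 K/W
R_outer film = 1/(h_o·A) = 1/(14.3×22.3) = 0.003136 K/W
R_total = 0.3601 K/W
Q = ΔT / R_total = 22 / 0.3601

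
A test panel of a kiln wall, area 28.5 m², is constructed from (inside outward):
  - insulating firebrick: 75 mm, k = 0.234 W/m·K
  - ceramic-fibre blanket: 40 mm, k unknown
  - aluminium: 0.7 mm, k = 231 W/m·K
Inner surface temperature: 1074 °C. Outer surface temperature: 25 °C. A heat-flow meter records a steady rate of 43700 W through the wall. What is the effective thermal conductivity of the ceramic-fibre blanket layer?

Treating each layer as a thermal resistance in series:
R_insulating firebrick = L/(kA) = 0.075/(0.234×28.5) = 0.01125 K/W
R_aluminium = L/(kA) = 0.0007/(231×28.5) = 1.063×10^-7 K/W
Sum of known resistances R_other = 0.01125 K/W
Total R = ΔT/Q = 1049/43700 = 0.024 K/W
R_ceramic-fibre blanket = R_total − R_other = 0.01276 K/W
k = L/(R·A) = 0.04/(0.01276×28.5)

k ≈ 0.11 W/(m·K)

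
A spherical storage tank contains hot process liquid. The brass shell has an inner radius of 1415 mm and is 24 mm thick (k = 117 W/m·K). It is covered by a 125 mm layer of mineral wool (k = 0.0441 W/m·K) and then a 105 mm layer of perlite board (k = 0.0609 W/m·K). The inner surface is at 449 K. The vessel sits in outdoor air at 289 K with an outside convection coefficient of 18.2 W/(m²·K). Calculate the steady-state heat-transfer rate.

Radial (spherical) resistances in series:
R_brass shell = (1/1.415 − 1/1.439)/(4π×117) = 8.017×10^-6 K/W
R_mineral wool = (1/1.439 − 1/1.564)/(4π×0.0441) = 0.1002 K/W
R_perlite board = (1/1.564 − 1/1.669)/(4π×0.0609) = 0.05256 K/W
R_outer film = 1/(h·4πr_o²) = 1/(18.2×4π×1.669²) = 0.00157 K/W
R_total = 0.1544 K/W
Q = ΔT/R_total = 160/0.1544

Q ≈ 1040 W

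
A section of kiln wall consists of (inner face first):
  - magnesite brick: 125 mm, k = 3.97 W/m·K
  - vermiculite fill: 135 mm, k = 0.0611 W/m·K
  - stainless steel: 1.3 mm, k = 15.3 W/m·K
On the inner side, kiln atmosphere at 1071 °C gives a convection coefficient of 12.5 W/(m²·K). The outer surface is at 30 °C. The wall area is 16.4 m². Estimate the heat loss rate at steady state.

Q ≈ 7360 W

Using the resistance-network approach (series):
R_inner film = 1/(h_i·A) = 1/(12.5×16.4) = 0.004878 K/W
R_magnesite brick = L/(kA) = 0.125/(3.97×16.4) = 0.00192 K/W
R_vermiculite fill = L/(kA) = 0.135/(0.0611×16.4) = 0.1347 K/W
R_stainless steel = L/(kA) = 0.0013/(15.3×16.4) = 5.181×10^-6 K/W
R_total = 0.1415 K/W
Q = ΔT / R_total = 1041 / 0.1415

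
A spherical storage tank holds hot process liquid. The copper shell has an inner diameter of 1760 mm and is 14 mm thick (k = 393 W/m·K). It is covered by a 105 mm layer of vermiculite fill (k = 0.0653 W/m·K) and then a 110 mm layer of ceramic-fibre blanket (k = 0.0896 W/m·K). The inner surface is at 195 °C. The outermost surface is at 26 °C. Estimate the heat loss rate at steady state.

Spherical conduction: R = (1/r_in − 1/r_out)/(4πk) per layer; series-sum.
R_copper shell = (1/0.88 − 1/0.894)/(4π×393) = 3.603×10^-6 K/W
R_vermiculite fill = (1/0.894 − 1/0.999)/(4π×0.0653) = 0.1433 K/W
R_ceramic-fibre blanket = (1/0.999 − 1/1.109)/(4π×0.0896) = 0.08818 K/W
R_total = 0.2315 K/W
Q = ΔT/R_total = 169/0.2315

Q ≈ 730 W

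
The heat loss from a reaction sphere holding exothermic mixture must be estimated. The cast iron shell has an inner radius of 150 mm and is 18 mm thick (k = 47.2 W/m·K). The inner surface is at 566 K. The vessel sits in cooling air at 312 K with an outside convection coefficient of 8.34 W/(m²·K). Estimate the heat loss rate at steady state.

Each spherical layer contributes R = (1/r_i − 1/r_o)/(4πk):
R_cast iron shell = (1/0.15 − 1/0.168)/(4π×47.2) = 0.001204 K/W
R_outer film = 1/(h·4πr_o²) = 1/(8.34×4π×0.168²) = 0.3381 K/W
R_total = 0.3393 K/W
Q = ΔT/R_total = 254/0.3393

Q ≈ 749 W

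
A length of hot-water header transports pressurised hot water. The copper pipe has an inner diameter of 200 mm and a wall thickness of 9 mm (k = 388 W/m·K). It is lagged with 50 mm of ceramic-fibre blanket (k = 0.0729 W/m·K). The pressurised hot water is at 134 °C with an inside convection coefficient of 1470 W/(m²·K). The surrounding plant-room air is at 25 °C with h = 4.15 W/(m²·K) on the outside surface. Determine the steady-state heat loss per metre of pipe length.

q′ ≈ 102 W/m

Cylindrical conduction, so R = ln(r₂/r₁)/(2πkL) per layer, in series:
R_inner film = 1/(h_i·2πr₁L) = 1/(1470×2π×0.1×1) = 0.001083 K/W
R_copper pipe wall = ln(109/100)/(2π×388×1) = 3.535×10^-5 K/W
R_ceramic-fibre blanket = ln(159/109)/(2π×0.0729×1) = 0.8243 K/W
R_outer film = 1/(h_o·2πr_oL) = 1/(4.15×2π×0.159×1) = 0.2412 K/W
R_total = 1.067 K/W
Q = ΔT/R_total = 109/1.067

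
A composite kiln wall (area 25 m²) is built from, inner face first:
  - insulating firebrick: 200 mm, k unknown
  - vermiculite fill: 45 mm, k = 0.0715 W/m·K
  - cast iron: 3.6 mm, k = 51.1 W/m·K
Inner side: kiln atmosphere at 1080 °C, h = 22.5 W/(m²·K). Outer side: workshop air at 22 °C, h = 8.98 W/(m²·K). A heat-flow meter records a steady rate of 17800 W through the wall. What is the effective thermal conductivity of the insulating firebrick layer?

k ≈ 0.285 W/(m·K)

Thermal resistances in series:
R_inner film = 1/(h_i·A) = 1/(22.5×25) = 0.001778 K/W
R_vermiculite fill = L/(kA) = 0.045/(0.0715×25) = 0.02517 K/W
R_cast iron = L/(kA) = 0.0036/(51.1×25) = 2.818×10^-6 K/W
R_outer film = 1/(h_o·A) = 1/(8.98×25) = 0.004454 K/W
Sum of known resistances R_other = 0.03141 K/W
Total R = ΔT/Q = 1058/17800 = 0.05944 K/W
R_insulating firebrick = R_total − R_other = 0.02803 K/W
k = L/(R·A) = 0.2/(0.02803×25)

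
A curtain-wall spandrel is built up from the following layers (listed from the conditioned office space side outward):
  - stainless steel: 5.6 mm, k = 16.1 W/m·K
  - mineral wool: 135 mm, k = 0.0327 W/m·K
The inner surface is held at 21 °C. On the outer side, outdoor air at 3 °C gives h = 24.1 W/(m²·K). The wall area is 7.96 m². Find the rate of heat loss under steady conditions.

Q ≈ 34.4 W

Using the resistance-network approach (series):
R_stainless steel = L/(kA) = 0.0056/(16.1×7.96) = 4.37×10^-5 K/W
R_mineral wool = L/(kA) = 0.135/(0.0327×7.96) = 0.5186 K/W
R_outer film = 1/(h_o·A) = 1/(24.1×7.96) = 0.005213 K/W
R_total = 0.5239 K/W
Q = ΔT / R_total = 18 / 0.5239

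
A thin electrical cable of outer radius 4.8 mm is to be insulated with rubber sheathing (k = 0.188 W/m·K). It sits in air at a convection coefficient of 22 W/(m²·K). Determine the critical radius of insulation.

r_cr ≈ 8.55 mm

For a cylinder r_cr = k/h = 0.188/22
r_cr = 8.55 mm; since the bare radius (4.8 mm) is below r_cr, adding a thin layer of insulation will *increase* heat loss.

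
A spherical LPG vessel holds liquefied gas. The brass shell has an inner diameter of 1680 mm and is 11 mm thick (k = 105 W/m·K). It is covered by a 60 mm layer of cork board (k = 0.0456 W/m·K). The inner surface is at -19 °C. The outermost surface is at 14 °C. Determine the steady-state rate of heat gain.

Each spherical layer contributes R = (1/r_i − 1/r_o)/(4πk):
R_brass shell = (1/0.84 − 1/0.851)/(4π×105) = 1.166×10^-5 K/W
R_cork board = (1/0.851 − 1/0.911)/(4π×0.0456) = 0.1351 K/W
R_total = 0.1351 K/W
Q = ΔT/R_total = 33/0.1351

Q ≈ 244 W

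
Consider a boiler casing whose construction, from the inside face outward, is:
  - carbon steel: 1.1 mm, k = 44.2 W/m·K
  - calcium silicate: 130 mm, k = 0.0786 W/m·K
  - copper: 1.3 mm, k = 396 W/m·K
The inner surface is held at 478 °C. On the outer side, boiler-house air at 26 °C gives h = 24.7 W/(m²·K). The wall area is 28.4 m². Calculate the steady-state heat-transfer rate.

Using the resistance-network approach (series):
R_carbon steel = L/(kA) = 0.0011/(44.2×28.4) = 8.763×10^-7 K/W
R_calcium silicate = L/(kA) = 0.13/(0.0786×28.4) = 0.05824 K/W
R_copper = L/(kA) = 0.0013/(396×28.4) = 1.156×10^-7 K/W
R_outer film = 1/(h_o·A) = 1/(24.7×28.4) = 0.001426 K/W
R_total = 0.05966 K/W
Q = ΔT / R_total = 452 / 0.05966

Q ≈ 7580 W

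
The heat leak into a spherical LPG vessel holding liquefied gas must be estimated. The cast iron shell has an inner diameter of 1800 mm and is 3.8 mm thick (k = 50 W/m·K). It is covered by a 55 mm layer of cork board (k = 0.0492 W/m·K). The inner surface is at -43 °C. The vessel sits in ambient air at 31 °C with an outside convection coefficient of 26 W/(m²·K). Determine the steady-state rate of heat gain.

For a spherical shell R = (1/r₁ − 1/r₂)/(4πk); film R = 1/(h·4πr²). In series:
R_cast iron shell = (1/0.9 − 1/0.9038)/(4π×50) = 7.435×10^-6 K/W
R_cork board = (1/0.9038 − 1/0.9588)/(4π×0.0492) = 0.1027 K/W
R_outer film = 1/(h·4πr_o²) = 1/(26×4π×0.9588²) = 0.003329 K/W
R_total = 0.106 K/W
Q = ΔT/R_total = 74/0.106

Q ≈ 698 W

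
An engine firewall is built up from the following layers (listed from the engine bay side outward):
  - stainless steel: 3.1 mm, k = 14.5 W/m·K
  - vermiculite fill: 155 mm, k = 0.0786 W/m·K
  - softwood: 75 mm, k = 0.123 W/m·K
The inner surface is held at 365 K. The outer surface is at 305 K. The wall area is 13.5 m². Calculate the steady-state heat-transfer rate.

Q ≈ 314 W

Thermal resistances in series:
R_stainless steel = L/(kA) = 0.0031/(14.5×13.5) = 1.584×10^-5 K/W
R_vermiculite fill = L/(kA) = 0.155/(0.0786×13.5) = 0.1461 K/W
R_softwood = L/(kA) = 0.075/(0.123×13.5) = 0.04517 K/W
R_total = 0.1913 K/W
Q = ΔT / R_total = 60 / 0.1913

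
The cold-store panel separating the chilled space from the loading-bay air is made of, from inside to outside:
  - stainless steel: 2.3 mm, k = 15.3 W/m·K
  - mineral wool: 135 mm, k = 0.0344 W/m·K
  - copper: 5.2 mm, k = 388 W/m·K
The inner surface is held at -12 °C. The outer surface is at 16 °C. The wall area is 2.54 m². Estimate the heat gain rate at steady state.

Model the wall as resistances in series:
R_stainless steel = L/(kA) = 0.0023/(15.3×2.54) = 5.918×10^-5 K/W
R_mineral wool = L/(kA) = 0.135/(0.0344×2.54) = 1.545 K/W
R_copper = L/(kA) = 0.0052/(388×2.54) = 5.276×10^-6 K/W
R_total = 1.545 K/W
Q = ΔT / R_total = 28 / 1.545

Q ≈ 18.1 W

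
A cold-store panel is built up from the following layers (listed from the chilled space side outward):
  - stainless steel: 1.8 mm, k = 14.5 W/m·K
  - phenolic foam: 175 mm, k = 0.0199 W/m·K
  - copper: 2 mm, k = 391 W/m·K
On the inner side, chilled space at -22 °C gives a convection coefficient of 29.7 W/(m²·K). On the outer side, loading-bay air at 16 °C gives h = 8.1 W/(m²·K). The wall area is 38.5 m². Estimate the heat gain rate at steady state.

Q ≈ 163 W

Model the wall as resistances in series:
R_inner film = 1/(h_i·A) = 1/(29.7×38.5) = 8.745×10^-4 K/W
R_stainless steel = L/(kA) = 0.0018/(14.5×38.5) = 3.224×10^-6 K/W
R_phenolic foam = L/(kA) = 0.175/(0.0199×38.5) = 0.2284 K/W
R_copper = L/(kA) = 0.002/(391×38.5) = 1.329×10^-7 K/W
R_outer film = 1/(h_o·A) = 1/(8.1×38.5) = 0.003207 K/W
R_total = 0.2325 K/W
Q = ΔT / R_total = 38 / 0.2325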